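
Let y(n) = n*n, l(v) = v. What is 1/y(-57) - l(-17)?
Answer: 55234/3249 ≈ 17.000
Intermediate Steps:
y(n) = n²
1/y(-57) - l(-17) = 1/((-57)²) - 1*(-17) = 1/3249 + 17 = 55234/3249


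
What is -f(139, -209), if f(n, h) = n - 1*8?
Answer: -131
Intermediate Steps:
f(n, h) = -8 + n (f(n, h) = n - 8 = -8 + n)
-f(139, -209) = -(-8 + 139) = -1*131 = -131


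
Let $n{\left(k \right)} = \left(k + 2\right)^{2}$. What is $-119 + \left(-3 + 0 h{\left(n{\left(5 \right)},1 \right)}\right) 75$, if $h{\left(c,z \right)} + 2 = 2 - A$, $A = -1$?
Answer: $-344$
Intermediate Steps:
$n{\left(k \right)} = \left(2 + k\right)^{2}$
$h{\left(c,z \right)} = 1$ ($h{\left(c,z \right)} = -2 + \left(2 - -1\right) = -2 + \left(2 + 1\right) = -2 + 3 = 1$)
$-119 + \left(-3 + 0 h{\left(n{\left(5 \right)},1 \right)}\right) 75 = -119 + \left(-3 + 0 \cdot 1\right) 75 = -119 + \left(-3 + 0\right) 75 = -119 - 225 = -344$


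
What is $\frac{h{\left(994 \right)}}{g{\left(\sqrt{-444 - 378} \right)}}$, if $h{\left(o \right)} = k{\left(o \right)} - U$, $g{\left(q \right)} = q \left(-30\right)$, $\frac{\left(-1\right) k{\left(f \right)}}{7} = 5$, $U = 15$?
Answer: $- \frac{5 i \sqrt{822}}{2466} \approx - 0.058132 i$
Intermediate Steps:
$k{\left(f \right)} = -35$ ($k{\left(f \right)} = \left(-7\right) 5 = -35$)
$g{\left(q \right)} = - 30 q$
$h{\left(o \right)} = -50$ ($h{\left(o \right)} = -35 - 15 = -50$)
$\frac{h{\left(994 \right)}}{g{\left(\sqrt{-444 - 378} \right)}} = - \frac{50}{\left(-30\right) \sqrt{-444 - 378}} = - \frac{50}{\left(-30\right) \sqrt{-822}} = - \frac{50}{\left(-30\right) i \sqrt{822}} = - 50 \frac{i \sqrt{822}}{24660} = - \frac{5 i \sqrt{822}}{2466}$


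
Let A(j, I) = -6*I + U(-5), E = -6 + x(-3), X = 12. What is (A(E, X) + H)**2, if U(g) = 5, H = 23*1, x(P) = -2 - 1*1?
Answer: 1936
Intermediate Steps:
x(P) = -3 (x(P) = -2 - 1 = -3)
E = -9 (E = -6 - 3 = -9)
H = 23
A(j, I) = 5 - 6*I (A(j, I) = -6*I + 5 = 5 - 6*I)
(A(E, X) + H)**2 = ((5 - 6*12) + 23)**2 = ((5 - 72) + 23)**2 = (-67 + 23)**2 = (-44)**2 = 1936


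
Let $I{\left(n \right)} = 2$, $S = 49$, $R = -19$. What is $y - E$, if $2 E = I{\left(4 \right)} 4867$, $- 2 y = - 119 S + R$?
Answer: $-1942$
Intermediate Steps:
$y = 2925$ ($y = - \frac{\left(-119\right) 49 - 19}{2} = - \frac{-5831 - 19}{2} = \left(- \frac{1}{2}\right) \left(-5850\right) = 2925$)
$E = 4867$ ($E = \frac{2 \cdot 4867}{2} = \frac{1}{2} \cdot 9734 = 4867$)
$y - E = 2925 - 4867 = -1942$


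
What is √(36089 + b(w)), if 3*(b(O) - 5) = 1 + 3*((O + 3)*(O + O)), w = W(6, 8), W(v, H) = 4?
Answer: √325353/3 ≈ 190.13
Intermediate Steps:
w = 4
b(O) = 16/3 + 2*O*(3 + O) (b(O) = 5 + (1 + 3*((O + 3)*(O + O)))/3 = 5 + (1 + 3*((3 + O)*(2*O)))/3 = 5 + (1 + 3*(2*O*(3 + O)))/3 = 5 + (1 + 6*O*(3 + O))/3 = 5 + (⅓ + 2*O*(3 + O)) = 16/3 + 2*O*(3 + O))
√(36089 + b(w)) = √(36089 + (16/3 + 2*4² + 6*4)) = √(36089 + (16/3 + 2*16 + 24)) = √(36089 + (16/3 + 32 + 24)) = √(36089 + 184/3) = √(108451/3) = √325353/3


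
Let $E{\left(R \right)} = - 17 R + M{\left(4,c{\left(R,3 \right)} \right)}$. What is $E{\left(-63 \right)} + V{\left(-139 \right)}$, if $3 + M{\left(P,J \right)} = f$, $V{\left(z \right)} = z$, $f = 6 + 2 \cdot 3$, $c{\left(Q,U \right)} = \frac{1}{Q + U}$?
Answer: $941$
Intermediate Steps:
$f = 12$ ($f = 6 + 6 = 12$)
$M{\left(P,J \right)} = 9$ ($M{\left(P,J \right)} = -3 + 12 = 9$)
$E{\left(R \right)} = 9 - 17 R$ ($E{\left(R \right)} = - 17 R + 9 = 9 - 17 R$)
$E{\left(-63 \right)} + V{\left(-139 \right)} = \left(9 - -1071\right) - 139 = \left(9 + 1071\right) - 139 = 1080 - 139 = 941$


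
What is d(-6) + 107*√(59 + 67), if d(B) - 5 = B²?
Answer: 41 + 321*√14 ≈ 1242.1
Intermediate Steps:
d(B) = 5 + B²
d(-6) + 107*√(59 + 67) = (5 + (-6)²) + 107*√(59 + 67) = (5 + 36) + 107*√126 = 41 + 107*(3*√14) = 41 + 321*√14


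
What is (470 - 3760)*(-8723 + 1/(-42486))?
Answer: 609645848455/21243 ≈ 2.8699e+7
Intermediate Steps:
(470 - 3760)*(-8723 + 1/(-42486)) = -3290*(-8723 - 1/42486) = -3290*(-370605379/42486) = 609645848455/21243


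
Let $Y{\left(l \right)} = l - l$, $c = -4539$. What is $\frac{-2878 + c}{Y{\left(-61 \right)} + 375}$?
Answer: $- \frac{7417}{375} \approx -19.779$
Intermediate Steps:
$Y{\left(l \right)} = 0$
$\frac{-2878 + c}{Y{\left(-61 \right)} + 375} = \frac{-2878 - 4539}{0 + 375} = - \frac{7417}{375}$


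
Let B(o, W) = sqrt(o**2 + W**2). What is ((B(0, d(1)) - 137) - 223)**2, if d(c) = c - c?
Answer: 129600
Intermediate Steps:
d(c) = 0
B(o, W) = sqrt(W**2 + o**2)
((B(0, d(1)) - 137) - 223)**2 = ((sqrt(0**2 + 0**2) - 137) - 223)**2 = ((sqrt(0 + 0) - 137) - 223)**2 = ((sqrt(0) - 137) - 223)**2 = ((0 - 137) - 223)**2 = (-137 - 223)**2 = (-360)**2 = 129600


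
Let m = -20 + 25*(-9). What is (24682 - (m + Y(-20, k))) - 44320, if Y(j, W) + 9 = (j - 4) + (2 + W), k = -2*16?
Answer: -19330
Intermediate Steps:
m = -245 (m = -20 - 225 = -245)
k = -32
Y(j, W) = -11 + W + j (Y(j, W) = -9 + ((j - 4) + (2 + W)) = -9 + ((-4 + j) + (2 + W)) = -9 + (-2 + W + j) = -11 + W + j)
(24682 - (m + Y(-20, k))) - 44320 = (24682 - (-245 + (-11 - 32 - 20))) - 44320 = (24682 - (-245 - 63)) - 44320 = (24682 - 1*(-308)) - 44320 = (24682 + 308) - 44320 = 24990 - 44320 = -19330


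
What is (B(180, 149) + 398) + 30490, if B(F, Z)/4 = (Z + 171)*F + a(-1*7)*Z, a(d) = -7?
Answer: 257116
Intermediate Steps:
B(F, Z) = -28*Z + 4*F*(171 + Z) (B(F, Z) = 4*((Z + 171)*F - 7*Z) = 4*((171 + Z)*F - 7*Z) = 4*(F*(171 + Z) - 7*Z) = 4*(-7*Z + F*(171 + Z)) = -28*Z + 4*F*(171 + Z))
(B(180, 149) + 398) + 30490 = ((-28*149 + 684*180 + 4*180*149) + 398) + 30490 = ((-4172 + 123120 + 107280) + 398) + 30490 = (226228 + 398) + 30490 = 226626 + 30490 = 257116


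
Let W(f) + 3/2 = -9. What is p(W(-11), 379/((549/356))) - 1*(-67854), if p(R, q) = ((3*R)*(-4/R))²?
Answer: 67998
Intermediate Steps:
W(f) = -21/2 (W(f) = -3/2 - 9 = -21/2)
p(R, q) = 144 (p(R, q) = (-12)² = 144)
p(W(-11), 379/((549/356))) - 1*(-67854) = 144 - 1*(-67854) = 144 + 67854 = 67998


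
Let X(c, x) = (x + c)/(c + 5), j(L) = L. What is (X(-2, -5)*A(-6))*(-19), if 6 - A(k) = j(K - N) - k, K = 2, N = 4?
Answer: 266/3 ≈ 88.667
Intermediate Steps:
A(k) = 8 + k (A(k) = 6 - ((2 - 1*4) - k) = 6 - ((2 - 4) - k) = 6 - (-2 - k) = 6 + (2 + k) = 8 + k)
X(c, x) = (c + x)/(5 + c)
(X(-2, -5)*A(-6))*(-19) = (((-2 - 5)/(5 - 2))*(8 - 6))*(-19) = ((-7/3)*2)*(-19) = (((⅓)*(-7))*2)*(-19) = -7/3*2*(-19) = -14/3*(-19) = 266/3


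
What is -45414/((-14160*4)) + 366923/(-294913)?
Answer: -1231556623/2783978720 ≈ -0.44237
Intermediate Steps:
-45414/((-14160*4)) + 366923/(-294913) = -45414/(-56640) + 366923*(-1/294913) = -45414*(-1/56640) - 366923/294913 = 7569/9440 - 366923/294913 = -1231556623/2783978720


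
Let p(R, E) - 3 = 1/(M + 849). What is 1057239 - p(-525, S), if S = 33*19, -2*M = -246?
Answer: 1027633391/972 ≈ 1.0572e+6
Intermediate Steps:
M = 123 (M = -½*(-246) = 123)
S = 627
p(R, E) = 2917/972 (p(R, E) = 3 + 1/(123 + 849) = 3 + 1/972 = 2917/972)
1057239 - p(-525, S) = 1057239 - 1*2917/972 = 1057239 - 2917/972 = 1027633391/972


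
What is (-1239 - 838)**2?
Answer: 4313929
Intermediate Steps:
(-1239 - 838)**2 = (-2077)**2 = 4313929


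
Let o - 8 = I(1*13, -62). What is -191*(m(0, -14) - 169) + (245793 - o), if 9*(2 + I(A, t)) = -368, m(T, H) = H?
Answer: 2527028/9 ≈ 2.8078e+5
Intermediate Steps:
I(A, t) = -386/9 (I(A, t) = -2 + (⅑)*(-368) = -2 - 368/9 = -386/9)
o = -314/9 (o = 8 - 386/9 = -314/9 ≈ -34.889)
-191*(m(0, -14) - 169) + (245793 - o) = -191*(-14 - 169) + (245793 - 1*(-314/9)) = -191*(-183) + (245793 + 314/9) = 34953 + 2212451/9 = 2527028/9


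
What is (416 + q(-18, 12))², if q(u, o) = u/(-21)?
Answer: 8514724/49 ≈ 1.7377e+5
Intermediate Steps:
q(u, o) = -u/21 (q(u, o) = u*(-1/21) = -u/21)
(416 + q(-18, 12))² = (416 - 1/21*(-18))² = (416 + 6/7)² = (2918/7)² = 8514724/49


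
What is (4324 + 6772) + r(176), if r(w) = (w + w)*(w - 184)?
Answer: 8280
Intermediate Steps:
r(w) = 2*w*(-184 + w) (r(w) = (2*w)*(-184 + w) = 2*w*(-184 + w))
(4324 + 6772) + r(176) = (4324 + 6772) + 2*176*(-184 + 176) = 11096 + 2*176*(-8) = 11096 - 2816 = 8280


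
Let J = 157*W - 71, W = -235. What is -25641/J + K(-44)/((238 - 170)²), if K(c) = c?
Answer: 4872395/7122116 ≈ 0.68412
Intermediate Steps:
J = -36966 (J = 157*(-235) - 71 = -36895 - 71 = -36966)
-25641/J + K(-44)/((238 - 170)²) = -25641/(-36966) - 44/(238 - 170)² = -25641*(-1/36966) - 44/(68²) = 8547/12322 - 44/4624 = 8547/12322 - 44*1/4624 = 8547/12322 - 11/1156 = 4872395/7122116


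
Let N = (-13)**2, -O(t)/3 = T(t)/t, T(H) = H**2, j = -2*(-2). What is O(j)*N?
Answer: -2028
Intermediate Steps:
j = 4
O(t) = -3*t (O(t) = -3*t**2/t = -3*t)
N = 169
O(j)*N = -3*4*169 = -12*169 = -2028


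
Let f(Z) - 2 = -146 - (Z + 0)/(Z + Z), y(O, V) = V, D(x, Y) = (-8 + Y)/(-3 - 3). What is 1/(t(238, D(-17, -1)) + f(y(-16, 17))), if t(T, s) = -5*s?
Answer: -1/152 ≈ -0.0065789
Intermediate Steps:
D(x, Y) = 4/3 - Y/6 (D(x, Y) = (-8 + Y)/(-6) = (-8 + Y)*(-⅙) = 4/3 - Y/6)
f(Z) = -289/2 (f(Z) = 2 + (-146 - (Z + 0)/(Z + Z)) = 2 + (-146 - Z/(2*Z)) = 2 + (-146 - Z*1/(2*Z)) = 2 + (-146 - 1*½) = 2 + (-146 - ½) = 2 - 293/2 = -289/2)
1/(t(238, D(-17, -1)) + f(y(-16, 17))) = 1/(-5*(4/3 - ⅙*(-1)) - 289/2) = 1/(-5*(4/3 + ⅙) - 289/2) = 1/(-5*3/2 - 289/2) = 1/(-15/2 - 289/2) = 1/(-152) = -1/152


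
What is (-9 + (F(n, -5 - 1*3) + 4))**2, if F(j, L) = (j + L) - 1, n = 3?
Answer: 121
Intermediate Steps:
F(j, L) = -1 + L + j (F(j, L) = (L + j) - 1 = -1 + L + j)
(-9 + (F(n, -5 - 1*3) + 4))**2 = (-9 + ((-1 + (-5 - 1*3) + 3) + 4))**2 = (-9 + ((-1 + (-5 - 3) + 3) + 4))**2 = (-9 + ((-1 - 8 + 3) + 4))**2 = (-9 + (-6 + 4))**2 = (-9 - 2)**2 = (-11)**2 = 121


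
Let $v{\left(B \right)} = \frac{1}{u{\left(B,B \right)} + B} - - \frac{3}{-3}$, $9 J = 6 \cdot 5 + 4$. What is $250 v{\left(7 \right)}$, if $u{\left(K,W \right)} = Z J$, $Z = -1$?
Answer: $- \frac{5000}{29} \approx -172.41$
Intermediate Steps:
$J = \frac{34}{9}$ ($J = \frac{6 \cdot 5 + 4}{9} = \frac{30 + 4}{9} = \frac{1}{9} \cdot 34 = \frac{34}{9} \approx 3.7778$)
$u{\left(K,W \right)} = - \frac{34}{9}$ ($u{\left(K,W \right)} = \left(-1\right) \frac{34}{9} = - \frac{34}{9}$)
$v{\left(B \right)} = -1 + \frac{1}{- \frac{34}{9} + B}$ ($v{\left(B \right)} = \frac{1}{- \frac{34}{9} + B} - - \frac{3}{-3} = \frac{1}{- \frac{34}{9} + B} - \left(-3\right) \left(- \frac{1}{3}\right) = \frac{1}{- \frac{34}{9} + B} - 1 = -1 + \frac{1}{- \frac{34}{9} + B}$)
$250 v{\left(7 \right)} = 250 \frac{43 - 63}{-34 + 9 \cdot 7} = 250 \frac{43 - 63}{-34 + 63} = 250 \cdot \frac{1}{29} \left(-20\right) = 250 \left(- \frac{20}{29}\right) = - \frac{5000}{29}$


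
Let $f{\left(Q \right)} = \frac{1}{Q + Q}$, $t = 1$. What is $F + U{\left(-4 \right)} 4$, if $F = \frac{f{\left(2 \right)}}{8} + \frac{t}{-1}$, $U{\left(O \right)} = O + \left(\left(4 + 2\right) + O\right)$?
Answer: $- \frac{287}{32} \approx -8.9688$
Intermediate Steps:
$f{\left(Q \right)} = \frac{1}{2 Q}$
$U{\left(O \right)} = 6 + 2 O$ ($U{\left(O \right)} = O + \left(6 + O\right) = 6 + 2 O$)
$F = - \frac{31}{32}$ ($F = \frac{\frac{1}{2} \cdot \frac{1}{2}}{8} + 1 \frac{1}{-1} = \frac{1}{2} \cdot \frac{1}{2} \cdot \frac{1}{8} + 1 \left(-1\right) = \frac{1}{4} \cdot \frac{1}{8} - 1 = \frac{1}{32} - 1 = - \frac{31}{32} \approx -0.96875$)
$F + U{\left(-4 \right)} 4 = - \frac{31}{32} + \left(6 + 2 \left(-4\right)\right) 4 = - \frac{31}{32} + \left(6 - 8\right) 4 = - \frac{31}{32} - 8 = - \frac{287}{32}$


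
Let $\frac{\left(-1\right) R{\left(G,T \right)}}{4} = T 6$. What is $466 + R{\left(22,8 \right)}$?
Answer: $274$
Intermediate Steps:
$R{\left(G,T \right)} = - 24 T$ ($R{\left(G,T \right)} = - 4 T 6 = - 4 \cdot 6 T = - 24 T$)
$466 + R{\left(22,8 \right)} = 466 - 192 = 274$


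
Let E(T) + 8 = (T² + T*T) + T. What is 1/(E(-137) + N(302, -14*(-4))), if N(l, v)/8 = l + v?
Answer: 1/40257 ≈ 2.4840e-5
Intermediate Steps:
N(l, v) = 8*l + 8*v (N(l, v) = 8*(l + v) = 8*l + 8*v)
E(T) = -8 + T + 2*T² (E(T) = -8 + ((T² + T*T) + T) = -8 + ((T² + T²) + T) = -8 + (2*T² + T) = -8 + (T + 2*T²) = -8 + T + 2*T²)
1/(E(-137) + N(302, -14*(-4))) = 1/((-8 - 137 + 2*(-137)²) + (8*302 + 8*(-14*(-4)))) = 1/((-8 - 137 + 2*18769) + (2416 + 8*56)) = 1/((-8 - 137 + 37538) + (2416 + 448)) = 1/(37393 + 2864) = 1/40257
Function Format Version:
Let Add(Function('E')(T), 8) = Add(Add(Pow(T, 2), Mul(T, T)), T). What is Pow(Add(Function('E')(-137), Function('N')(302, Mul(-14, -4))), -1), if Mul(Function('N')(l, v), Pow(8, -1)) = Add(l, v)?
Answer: Rational(1, 40257) ≈ 2.4840e-5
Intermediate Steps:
Function('N')(l, v) = Add(Mul(8, l), Mul(8, v)) (Function('N')(l, v) = Mul(8, Add(l, v)) = Add(Mul(8, l), Mul(8, v)))
Function('E')(T) = Add(-8, T, Mul(2, Pow(T, 2))) (Function('E')(T) = Add(-8, Add(Add(Pow(T, 2), Mul(T, T)), T)) = Add(-8, Add(Add(Pow(T, 2), Pow(T, 2)), T)) = Add(-8, Add(Mul(2, Pow(T, 2)), T)) = Add(-8, Add(T, Mul(2, Pow(T, 2)))) = Add(-8, T, Mul(2, Pow(T, 2))))
Pow(Add(Function('E')(-137), Function('N')(302, Mul(-14, -4))), -1) = Pow(Add(Add(-8, -137, Mul(2, Pow(-137, 2))), Add(Mul(8, 302), Mul(8, Mul(-14, -4)))), -1) = Pow(Add(Add(-8, -137, Mul(2, 18769)), Add(2416, Mul(8, 56))), -1) = Pow(Add(Add(-8, -137, 37538), Add(2416, 448)), -1) = Pow(Add(37393, 2864), -1) = Pow(40257, -1) = Rational(1, 40257)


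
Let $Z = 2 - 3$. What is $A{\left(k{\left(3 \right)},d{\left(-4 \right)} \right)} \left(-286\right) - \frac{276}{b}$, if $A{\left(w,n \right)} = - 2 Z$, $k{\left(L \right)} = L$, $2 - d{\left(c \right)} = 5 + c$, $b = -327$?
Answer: $- \frac{62256}{109} \approx -571.16$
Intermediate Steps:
$d{\left(c \right)} = -3 - c$ ($d{\left(c \right)} = 2 - \left(5 + c\right) = -3 - c$)
$Z = -1$ ($Z = 2 - 3 = -1$)
$A{\left(w,n \right)} = 2$ ($A{\left(w,n \right)} = \left(-2\right) \left(-1\right) = 2$)
$A{\left(k{\left(3 \right)},d{\left(-4 \right)} \right)} \left(-286\right) - \frac{276}{b} = 2 \left(-286\right) - \frac{276}{-327} = -572 - - \frac{92}{109} = -572 + \frac{92}{109} = - \frac{62256}{109}$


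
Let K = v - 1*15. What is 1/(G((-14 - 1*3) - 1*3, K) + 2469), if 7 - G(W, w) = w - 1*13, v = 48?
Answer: 1/2456 ≈ 0.00040717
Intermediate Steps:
K = 33 (K = 48 - 1*15 = 48 - 15 = 33)
G(W, w) = 20 - w (G(W, w) = 7 - (w - 1*13) = 7 - (w - 13) = 7 - (-13 + w) = 7 + (13 - w) = 20 - w)
1/(G((-14 - 1*3) - 1*3, K) + 2469) = 1/((20 - 1*33) + 2469) = 1/((20 - 33) + 2469) = 1/(-13 + 2469) = 1/2456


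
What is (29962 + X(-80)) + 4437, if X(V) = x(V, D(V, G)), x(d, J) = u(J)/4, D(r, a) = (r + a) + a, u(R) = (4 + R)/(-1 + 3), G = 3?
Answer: 137561/4 ≈ 34390.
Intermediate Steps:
u(R) = 2 + R/2 (u(R) = (4 + R)/2 = (4 + R)*(½) = 2 + R/2)
D(r, a) = r + 2*a (D(r, a) = (a + r) + a = r + 2*a)
x(d, J) = ½ + J/8 (x(d, J) = (2 + J/2)/4 = (2 + J/2)*(¼) = ½ + J/8)
X(V) = 5/4 + V/8 (X(V) = ½ + (V + 2*3)/8 = ½ + (V + 6)/8 = ½ + (6 + V)/8 = ½ + (¾ + V/8) = 5/4 + V/8)
(29962 + X(-80)) + 4437 = (29962 + (5/4 + (⅛)*(-80))) + 4437 = (29962 + (5/4 - 10)) + 4437 = (29962 - 35/4) + 4437 = 119813/4 + 4437 = 137561/4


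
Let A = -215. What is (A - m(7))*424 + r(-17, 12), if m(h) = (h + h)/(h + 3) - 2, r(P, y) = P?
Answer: -454613/5 ≈ -90923.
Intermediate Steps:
m(h) = -2 + 2*h/(3 + h) (m(h) = (2*h)/(3 + h) - 2 = 2*h/(3 + h) - 2 = -2 + 2*h/(3 + h))
(A - m(7))*424 + r(-17, 12) = (-215 - (-6)/(3 + 7))*424 - 17 = (-215 - (-6)/10)*424 - 17 = (-215 - 1*(-⅗))*424 - 17 = (-215 + ⅗)*424 - 17 = -1072/5*424 - 17 = -454528/5 - 17 = -454613/5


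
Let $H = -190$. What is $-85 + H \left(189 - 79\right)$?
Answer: $-20985$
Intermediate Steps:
$-85 + H \left(189 - 79\right) = -85 - 190 \left(189 - 79\right) = -85 - 20900 = -20985$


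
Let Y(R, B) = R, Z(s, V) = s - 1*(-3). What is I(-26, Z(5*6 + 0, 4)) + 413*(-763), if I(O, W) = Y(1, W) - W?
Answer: -315151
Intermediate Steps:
Z(s, V) = 3 + s (Z(s, V) = s + 3 = 3 + s)
I(O, W) = 1 - W
I(-26, Z(5*6 + 0, 4)) + 413*(-763) = (1 - (3 + (5*6 + 0))) + 413*(-763) = (1 - (3 + (30 + 0))) - 315119 = (1 - (3 + 30)) - 315119 = (1 - 1*33) - 315119 = (1 - 33) - 315119 = -32 - 315119 = -315151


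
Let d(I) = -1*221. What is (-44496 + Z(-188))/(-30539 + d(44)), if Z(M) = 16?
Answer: 1112/769 ≈ 1.4460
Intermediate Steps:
d(I) = -221
(-44496 + Z(-188))/(-30539 + d(44)) = (-44496 + 16)/(-30539 - 221) = -44480/(-30760) = -44480*(-1/30760) = 1112/769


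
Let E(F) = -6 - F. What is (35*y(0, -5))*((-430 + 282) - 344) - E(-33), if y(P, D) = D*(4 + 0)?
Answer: 344373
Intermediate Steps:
y(P, D) = 4*D (y(P, D) = D*4 = 4*D)
(35*y(0, -5))*((-430 + 282) - 344) - E(-33) = (35*(4*(-5)))*((-430 + 282) - 344) - (-6 - 1*(-33)) = (35*(-20))*(-148 - 344) - (-6 + 33) = -700*(-492) - 1*27 = 344400 - 27 = 344373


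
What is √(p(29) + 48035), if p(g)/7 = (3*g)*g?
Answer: 4*√4106 ≈ 256.31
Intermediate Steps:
p(g) = 21*g² (p(g) = 7*((3*g)*g) = 7*(3*g²) = 21*g²)
√(p(29) + 48035) = √(21*29² + 48035) = √(21*841 + 48035) = √(17661 + 48035) = √65696 = 4*√4106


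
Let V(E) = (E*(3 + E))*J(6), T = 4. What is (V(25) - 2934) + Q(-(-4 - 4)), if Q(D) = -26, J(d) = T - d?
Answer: -4360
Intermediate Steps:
J(d) = 4 - d
V(E) = -2*E*(3 + E) (V(E) = (E*(3 + E))*(4 - 1*6) = (E*(3 + E))*(4 - 6) = (E*(3 + E))*(-2) = -2*E*(3 + E))
(V(25) - 2934) + Q(-(-4 - 4)) = (-2*25*(3 + 25) - 2934) - 26 = (-2*25*28 - 2934) - 26 = (-1400 - 2934) - 26 = -4334 - 26 = -4360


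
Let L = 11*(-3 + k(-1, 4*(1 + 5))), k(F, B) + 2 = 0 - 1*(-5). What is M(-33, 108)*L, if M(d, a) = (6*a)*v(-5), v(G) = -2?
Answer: 0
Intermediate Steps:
k(F, B) = 3 (k(F, B) = -2 + (0 - 1*(-5)) = -2 + (0 + 5) = -2 + 5 = 3)
L = 0 (L = 11*(-3 + 3) = 11*0 = 0)
M(d, a) = -12*a (M(d, a) = (6*a)*(-2) = -12*a)
M(-33, 108)*L = -12*108*0 = -1296*0 = 0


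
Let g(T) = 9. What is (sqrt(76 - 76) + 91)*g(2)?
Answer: 819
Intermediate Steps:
(sqrt(76 - 76) + 91)*g(2) = (sqrt(76 - 76) + 91)*9 = (sqrt(0) + 91)*9 = (0 + 91)*9 = 91*9 = 819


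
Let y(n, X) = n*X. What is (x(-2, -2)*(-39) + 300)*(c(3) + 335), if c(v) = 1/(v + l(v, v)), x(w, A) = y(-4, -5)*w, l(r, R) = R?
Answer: 623410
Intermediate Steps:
y(n, X) = X*n
x(w, A) = 20*w (x(w, A) = (-5*(-4))*w = 20*w)
c(v) = 1/(2*v) (c(v) = 1/(v + v) = 1/(2*v))
(x(-2, -2)*(-39) + 300)*(c(3) + 335) = ((20*(-2))*(-39) + 300)*((1/2)/3 + 335) = (-40*(-39) + 300)*((1/2)*(1/3) + 335) = (1560 + 300)*(1/6 + 335) = 1860*(2011/6) = 623410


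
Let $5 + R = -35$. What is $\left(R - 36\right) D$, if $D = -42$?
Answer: $3192$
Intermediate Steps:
$R = -40$ ($R = -5 - 35 = -40$)
$\left(R - 36\right) D = \left(-40 - 36\right) \left(-42\right) = \left(-76\right) \left(-42\right) = 3192$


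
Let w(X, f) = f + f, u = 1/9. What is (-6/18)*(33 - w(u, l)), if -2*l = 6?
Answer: -13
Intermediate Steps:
l = -3 (l = -½*6 = -3)
u = ⅑ ≈ 0.11111
w(X, f) = 2*f
(-6/18)*(33 - w(u, l)) = (-6/18)*(33 - 2*(-3)) = (-6*1/18)*(33 - 1*(-6)) = -(33 + 6)/3 = -⅓*39 = -13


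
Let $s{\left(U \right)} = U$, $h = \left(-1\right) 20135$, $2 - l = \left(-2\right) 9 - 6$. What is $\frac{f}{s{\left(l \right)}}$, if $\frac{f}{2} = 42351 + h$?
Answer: $\frac{22216}{13} \approx 1708.9$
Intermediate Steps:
$l = 26$ ($l = 2 - \left(\left(-2\right) 9 - 6\right) = 2 - \left(-18 - 6\right) = 2 - -24 = 2 + 24 = 26$)
$h = -20135$
$f = 44432$ ($f = 2 \left(42351 - 20135\right) = 2 \cdot 22216 = 44432$)
$\frac{f}{s{\left(l \right)}} = \frac{44432}{26} = 44432 \cdot \frac{1}{26} = \frac{22216}{13}$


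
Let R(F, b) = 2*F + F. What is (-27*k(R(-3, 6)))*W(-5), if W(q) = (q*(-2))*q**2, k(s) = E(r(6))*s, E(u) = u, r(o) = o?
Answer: 364500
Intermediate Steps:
R(F, b) = 3*F
k(s) = 6*s
W(q) = -2*q**3 (W(q) = (-2*q)*q**2 = -2*q**3)
(-27*k(R(-3, 6)))*W(-5) = (-162*3*(-3))*(-2*(-5)**3) = (-162*(-9))*(-2*(-125)) = -27*(-54)*250 = 1458*250 = 364500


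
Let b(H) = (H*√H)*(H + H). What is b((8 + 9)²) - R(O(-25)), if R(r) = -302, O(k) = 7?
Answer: 2840016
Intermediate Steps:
b(H) = 2*H^(5/2) (b(H) = H^(3/2)*(2*H) = 2*H^(5/2))
b((8 + 9)²) - R(O(-25)) = 2*((8 + 9)²)^(5/2) - 1*(-302) = 2*(17²)^(5/2) + 302 = 2*289^(5/2) + 302 = 2*1419857 + 302 = 2839714 + 302 = 2840016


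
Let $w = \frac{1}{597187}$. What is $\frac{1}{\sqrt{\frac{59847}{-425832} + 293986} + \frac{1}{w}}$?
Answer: $\frac{84767111528}{50621775302542901} - \frac{6 \sqrt{164534895582090}}{50621775302542901} \approx 1.673 \cdot 10^{-6}$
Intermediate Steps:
$w = \frac{1}{597187} \approx 1.6745 \cdot 10^{-6}$
$\frac{1}{\sqrt{\frac{59847}{-425832} + 293986} + \frac{1}{w}} = \frac{1}{\sqrt{\frac{59847}{-425832} + 293986} + \frac{1}{\frac{1}{597187}}} = \frac{1}{\sqrt{59847 \left(- \frac{1}{425832}\right) + 293986} + 597187} = \frac{1}{\sqrt{- \frac{19949}{141944} + 293986} + 597187} = \frac{1}{\sqrt{\frac{41729528835}{141944}} + 597187} = \frac{1}{\frac{3 \sqrt{164534895582090}}{70972} + 597187} = \frac{1}{597187 + \frac{3 \sqrt{164534895582090}}{70972}}$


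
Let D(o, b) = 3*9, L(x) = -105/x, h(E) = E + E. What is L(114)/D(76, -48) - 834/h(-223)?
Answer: 420037/228798 ≈ 1.8358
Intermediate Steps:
h(E) = 2*E
D(o, b) = 27
L(114)/D(76, -48) - 834/h(-223) = -105/114/27 - 834/(2*(-223)) = -105*1/114*(1/27) - 834/(-446) = -35/38*1/27 - 834*(-1/446) = -35/1026 + 417/223 = 420037/228798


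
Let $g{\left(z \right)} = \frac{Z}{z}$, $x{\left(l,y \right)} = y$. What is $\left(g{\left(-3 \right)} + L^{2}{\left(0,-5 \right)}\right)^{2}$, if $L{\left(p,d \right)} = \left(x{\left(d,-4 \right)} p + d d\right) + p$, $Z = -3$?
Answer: $391876$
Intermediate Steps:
$L{\left(p,d \right)} = d^{2} - 3 p$ ($L{\left(p,d \right)} = \left(- 4 p + d d\right) + p = \left(- 4 p + d^{2}\right) + p = \left(d^{2} - 4 p\right) + p = d^{2} - 3 p$)
$g{\left(z \right)} = - \frac{3}{z}$
$\left(g{\left(-3 \right)} + L^{2}{\left(0,-5 \right)}\right)^{2} = \left(- \frac{3}{-3} + \left(\left(-5\right)^{2} - 0\right)^{2}\right)^{2} = \left(\left(-3\right) \left(- \frac{1}{3}\right) + \left(25 + 0\right)^{2}\right)^{2} = \left(1 + 25^{2}\right)^{2} = \left(1 + 625\right)^{2} = 626^{2} = 391876$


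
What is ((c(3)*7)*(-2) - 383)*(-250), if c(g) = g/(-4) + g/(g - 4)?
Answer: 82625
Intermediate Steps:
c(g) = -g/4 + g/(-4 + g) (c(g) = g*(-1/4) + g/(-4 + g) = -g/4 + g/(-4 + g))
((c(3)*7)*(-2) - 383)*(-250) = ((((1/4)*3*(8 - 1*3)/(-4 + 3))*7)*(-2) - 383)*(-250) = ((((1/4)*3*(8 - 3)/(-1))*7)*(-2) - 383)*(-250) = ((((1/4)*3*(-1)*5)*7)*(-2) - 383)*(-250) = (-15/4*7*(-2) - 383)*(-250) = (-105/4*(-2) - 383)*(-250) = (105/2 - 383)*(-250) = -661/2*(-250) = 82625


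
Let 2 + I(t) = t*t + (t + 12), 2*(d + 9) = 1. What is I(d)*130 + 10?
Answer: 19195/2 ≈ 9597.5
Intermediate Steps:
d = -17/2 (d = -9 + (1/2)*1 = -9 + 1/2 = -17/2 ≈ -8.5000)
I(t) = 10 + t + t**2 (I(t) = -2 + (t*t + (t + 12)) = -2 + (t**2 + (12 + t)) = -2 + (12 + t + t**2) = 10 + t + t**2)
I(d)*130 + 10 = (10 - 17/2 + (-17/2)**2)*130 + 10 = (10 - 17/2 + 289/4)*130 + 10 = (295/4)*130 + 10 = 19175/2 + 10 = 19195/2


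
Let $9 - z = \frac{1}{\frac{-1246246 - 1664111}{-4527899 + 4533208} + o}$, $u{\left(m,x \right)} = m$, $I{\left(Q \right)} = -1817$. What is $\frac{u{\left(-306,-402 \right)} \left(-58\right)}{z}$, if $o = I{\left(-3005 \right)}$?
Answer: $\frac{222858263880}{113016599} \approx 1971.9$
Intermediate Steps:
$o = -1817$
$z = \frac{113016599}{12556810}$ ($z = 9 - \frac{1}{\frac{-1246246 - 1664111}{-4527899 + 4533208} - 1817} = 9 - \frac{1}{- \frac{2910357}{5309} - 1817} = 9 - \frac{1}{- \frac{12556810}{5309}} = 9 - - \frac{5309}{12556810} = 9 + \frac{5309}{12556810} = \frac{113016599}{12556810} \approx 9.0004$)
$\frac{u{\left(-306,-402 \right)} \left(-58\right)}{z} = \frac{\left(-306\right) \left(-58\right)}{\frac{113016599}{12556810}} = 17748 \cdot \frac{12556810}{113016599} = \frac{222858263880}{113016599}$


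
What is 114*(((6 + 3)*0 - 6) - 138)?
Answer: -16416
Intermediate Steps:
114*(((6 + 3)*0 - 6) - 138) = 114*((9*0 - 6) - 138) = 114*((0 - 6) - 138) = 114*(-6 - 138) = 114*(-144) = -16416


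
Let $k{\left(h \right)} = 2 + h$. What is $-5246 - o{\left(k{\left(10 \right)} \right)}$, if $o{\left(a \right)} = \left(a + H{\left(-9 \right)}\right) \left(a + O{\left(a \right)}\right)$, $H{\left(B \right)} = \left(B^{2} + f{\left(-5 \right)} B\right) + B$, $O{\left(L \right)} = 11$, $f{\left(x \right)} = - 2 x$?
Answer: $-5108$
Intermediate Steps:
$H{\left(B \right)} = B^{2} + 11 B$ ($H{\left(B \right)} = \left(B^{2} + \left(-2\right) \left(-5\right) B\right) + B = \left(B^{2} + 10 B\right) + B = B^{2} + 11 B$)
$o{\left(a \right)} = \left(-18 + a\right) \left(11 + a\right)$ ($o{\left(a \right)} = \left(a - 9 \left(11 - 9\right)\right) \left(a + 11\right) = \left(a - 18\right) \left(11 + a\right) = \left(-18 + a\right) \left(11 + a\right)$)
$-5246 - o{\left(k{\left(10 \right)} \right)} = -5246 - \left(-198 + \left(2 + 10\right)^{2} - 7 \left(2 + 10\right)\right) = -5246 - \left(-198 + 12^{2} - 84\right) = -5246 - \left(-198 + 144 - 84\right) = -5246 - -138 = -5246 + 138 = -5108$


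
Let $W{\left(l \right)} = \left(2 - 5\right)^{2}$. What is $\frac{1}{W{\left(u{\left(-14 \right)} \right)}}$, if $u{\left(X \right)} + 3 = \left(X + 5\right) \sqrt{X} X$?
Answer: $\frac{1}{9} \approx 0.11111$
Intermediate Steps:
$u{\left(X \right)} = -3 + X^{\frac{3}{2}} \left(5 + X\right)$ ($u{\left(X \right)} = -3 + \left(X + 5\right) \sqrt{X} X = -3 + \left(5 + X\right) \sqrt{X} X = -3 + \sqrt{X} \left(5 + X\right) X = -3 + X^{\frac{3}{2}} \left(5 + X\right)$)
$W{\left(l \right)} = 9$ ($W{\left(l \right)} = \left(-3\right)^{2} = 9$)
$\frac{1}{W{\left(u{\left(-14 \right)} \right)}} = \frac{1}{9}$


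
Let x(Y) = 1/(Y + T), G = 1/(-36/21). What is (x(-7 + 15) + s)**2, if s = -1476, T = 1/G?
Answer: 4216813969/1936 ≈ 2.1781e+6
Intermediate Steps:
G = -7/12 (G = 1/(-36*1/21) = 1/(-12/7) = -7/12 ≈ -0.58333)
T = -12/7 (T = 1/(-7/12) = -12/7 ≈ -1.7143)
x(Y) = 1/(-12/7 + Y) (x(Y) = 1/(Y - 12/7) = 1/(-12/7 + Y))
(x(-7 + 15) + s)**2 = (7/(-12 + 7*(-7 + 15)) - 1476)**2 = (7/(-12 + 7*8) - 1476)**2 = (7/(-12 + 56) - 1476)**2 = (7/44 - 1476)**2 = (-64937/44)**2 = 4216813969/1936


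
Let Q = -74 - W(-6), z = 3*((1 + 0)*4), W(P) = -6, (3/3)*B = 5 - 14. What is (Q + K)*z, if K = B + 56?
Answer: -252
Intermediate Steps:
B = -9 (B = 5 - 14 = -9)
K = 47 (K = -9 + 56 = 47)
z = 12 (z = 3*(1*4) = 3*4 = 12)
Q = -68 (Q = -74 - 1*(-6) = -74 + 6 = -68)
(Q + K)*z = (-68 + 47)*12 = -21*12 = -252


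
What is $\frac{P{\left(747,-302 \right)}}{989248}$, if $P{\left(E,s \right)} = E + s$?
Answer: $\frac{445}{989248} \approx 0.00044984$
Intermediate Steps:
$\frac{P{\left(747,-302 \right)}}{989248} = \frac{747 - 302}{989248} = 445 \cdot \frac{1}{989248} = \frac{445}{989248}$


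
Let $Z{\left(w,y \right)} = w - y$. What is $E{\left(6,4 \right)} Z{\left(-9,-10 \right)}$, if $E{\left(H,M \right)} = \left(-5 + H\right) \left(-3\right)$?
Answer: $-3$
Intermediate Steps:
$E{\left(H,M \right)} = 15 - 3 H$
$E{\left(6,4 \right)} Z{\left(-9,-10 \right)} = \left(15 - 18\right) \left(-9 - -10\right) = \left(15 - 18\right) \left(-9 + 10\right) = \left(-3\right) 1 = -3$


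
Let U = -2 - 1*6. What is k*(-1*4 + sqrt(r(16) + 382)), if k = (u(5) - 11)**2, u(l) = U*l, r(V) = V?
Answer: -10404 + 2601*sqrt(398) ≈ 41486.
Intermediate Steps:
U = -8 (U = -2 - 6 = -8)
u(l) = -8*l
k = 2601 (k = (-8*5 - 11)**2 = (-40 - 11)**2 = (-51)**2 = 2601)
k*(-1*4 + sqrt(r(16) + 382)) = 2601*(-1*4 + sqrt(16 + 382)) = 2601*(-4 + sqrt(398)) = -10404 + 2601*sqrt(398)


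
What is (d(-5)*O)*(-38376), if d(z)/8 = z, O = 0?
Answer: 0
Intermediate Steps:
d(z) = 8*z
(d(-5)*O)*(-38376) = ((8*(-5))*0)*(-38376) = -40*0*(-38376) = 0*(-38376) = 0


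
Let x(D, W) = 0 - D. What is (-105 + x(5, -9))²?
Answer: 12100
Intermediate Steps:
x(D, W) = -D
(-105 + x(5, -9))² = (-105 - 1*5)² = (-105 - 5)² = (-110)² = 12100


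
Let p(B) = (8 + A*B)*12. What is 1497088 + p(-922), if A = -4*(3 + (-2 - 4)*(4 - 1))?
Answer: 833344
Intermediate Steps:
A = 60 (A = -4*(3 - 6*3) = -4*(3 - 18) = -4*(-15) = 60)
p(B) = 96 + 720*B (p(B) = (8 + 60*B)*12 = 96 + 720*B)
1497088 + p(-922) = 1497088 + (96 + 720*(-922)) = 1497088 + (96 - 663840) = 1497088 - 663744 = 833344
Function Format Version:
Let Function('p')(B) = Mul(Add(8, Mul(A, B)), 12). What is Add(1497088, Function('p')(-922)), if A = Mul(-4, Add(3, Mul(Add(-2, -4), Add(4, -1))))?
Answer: 833344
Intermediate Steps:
A = 60 (A = Mul(-4, Add(3, Mul(-6, 3))) = Mul(-4, Add(3, -18)) = Mul(-4, -15) = 60)
Function('p')(B) = Add(96, Mul(720, B)) (Function('p')(B) = Mul(Add(8, Mul(60, B)), 12) = Add(96, Mul(720, B)))
Add(1497088, Function('p')(-922)) = Add(1497088, Add(96, Mul(720, -922))) = Add(1497088, Add(96, -663840)) = Add(1497088, -663744) = 833344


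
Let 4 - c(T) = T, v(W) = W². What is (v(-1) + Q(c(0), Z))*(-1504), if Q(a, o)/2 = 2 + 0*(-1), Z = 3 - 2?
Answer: -7520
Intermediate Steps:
Z = 1
c(T) = 4 - T
Q(a, o) = 4 (Q(a, o) = 2*(2 + 0*(-1)) = 2*(2 + 0) = 2*2 = 4)
(v(-1) + Q(c(0), Z))*(-1504) = ((-1)² + 4)*(-1504) = (1 + 4)*(-1504) = 5*(-1504) = -7520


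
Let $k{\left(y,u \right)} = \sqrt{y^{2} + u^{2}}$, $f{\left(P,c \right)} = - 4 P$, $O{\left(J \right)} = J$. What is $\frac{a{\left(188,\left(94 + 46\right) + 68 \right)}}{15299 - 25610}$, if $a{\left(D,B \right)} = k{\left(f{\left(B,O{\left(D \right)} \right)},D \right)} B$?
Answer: $- \frac{832 \sqrt{45473}}{10311} \approx -17.207$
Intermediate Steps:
$k{\left(y,u \right)} = \sqrt{u^{2} + y^{2}}$
$a{\left(D,B \right)} = B \sqrt{D^{2} + 16 B^{2}}$ ($a{\left(D,B \right)} = \sqrt{D^{2} + \left(- 4 B\right)^{2}} B = \sqrt{D^{2} + 16 B^{2}} B = B \sqrt{D^{2} + 16 B^{2}}$)
$\frac{a{\left(188,\left(94 + 46\right) + 68 \right)}}{15299 - 25610} = \frac{\left(\left(94 + 46\right) + 68\right) \sqrt{188^{2} + 16 \left(\left(94 + 46\right) + 68\right)^{2}}}{15299 - 25610} = \frac{\left(140 + 68\right) \sqrt{35344 + 16 \left(140 + 68\right)^{2}}}{-10311} = 208 \sqrt{35344 + 16 \cdot 208^{2}} \left(- \frac{1}{10311}\right) = 208 \sqrt{35344 + 16 \cdot 43264} \left(- \frac{1}{10311}\right) = 208 \sqrt{35344 + 692224} \left(- \frac{1}{10311}\right) = 208 \sqrt{727568} \left(- \frac{1}{10311}\right) = 208 \cdot 4 \sqrt{45473} \left(- \frac{1}{10311}\right) = 832 \sqrt{45473} \left(- \frac{1}{10311}\right) = - \frac{832 \sqrt{45473}}{10311}$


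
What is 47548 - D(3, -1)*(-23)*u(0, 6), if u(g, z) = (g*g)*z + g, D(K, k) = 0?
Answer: 47548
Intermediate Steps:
u(g, z) = g + z*g² (u(g, z) = g²*z + g = z*g² + g = g + z*g²)
47548 - D(3, -1)*(-23)*u(0, 6) = 47548 - 0*(-23)*0*(1 + 0*6) = 47548 - 0*0*(1 + 0) = 47548 - 0*0*1 = 47548 - 0*0 = 47548 - 1*0 = 47548 + 0 = 47548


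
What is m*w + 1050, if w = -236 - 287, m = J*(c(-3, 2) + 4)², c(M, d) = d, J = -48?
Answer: 904794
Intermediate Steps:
m = -1728 (m = -48*(2 + 4)² = -48*6² = -48*36 = -1728)
w = -523
m*w + 1050 = -1728*(-523) + 1050 = 903744 + 1050 = 904794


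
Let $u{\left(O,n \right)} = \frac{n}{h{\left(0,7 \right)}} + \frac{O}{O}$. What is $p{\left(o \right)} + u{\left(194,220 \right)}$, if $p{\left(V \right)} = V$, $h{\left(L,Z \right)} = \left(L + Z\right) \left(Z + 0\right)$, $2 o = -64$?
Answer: $- \frac{1299}{49} \approx -26.51$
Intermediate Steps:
$o = -32$ ($o = \frac{1}{2} \left(-64\right) = -32$)
$h{\left(L,Z \right)} = Z \left(L + Z\right)$ ($h{\left(L,Z \right)} = \left(L + Z\right) Z = Z \left(L + Z\right)$)
$u{\left(O,n \right)} = 1 + \frac{n}{49}$ ($u{\left(O,n \right)} = \frac{n}{7 \left(0 + 7\right)} + \frac{O}{O} = \frac{n}{7 \cdot 7} + 1 = \frac{n}{49} + 1 = 1 + \frac{n}{49}$)
$p{\left(o \right)} + u{\left(194,220 \right)} = -32 + \left(1 + \frac{1}{49} \cdot 220\right) = -32 + \left(1 + \frac{220}{49}\right) = -32 + \frac{269}{49} = - \frac{1299}{49}$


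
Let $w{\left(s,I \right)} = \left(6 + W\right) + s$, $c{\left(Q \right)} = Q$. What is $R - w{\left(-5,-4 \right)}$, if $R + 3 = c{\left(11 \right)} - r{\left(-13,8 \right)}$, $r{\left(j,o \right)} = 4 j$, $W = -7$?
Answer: $66$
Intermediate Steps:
$w{\left(s,I \right)} = -1 + s$ ($w{\left(s,I \right)} = \left(6 - 7\right) + s = -1 + s$)
$R = 60$ ($R = -3 - \left(-11 + 4 \left(-13\right)\right) = -3 + \left(11 - -52\right) = -3 + \left(11 + 52\right) = -3 + 63 = 60$)
$R - w{\left(-5,-4 \right)} = 60 - \left(-1 - 5\right) = 60 - -6 = 60 + 6 = 66$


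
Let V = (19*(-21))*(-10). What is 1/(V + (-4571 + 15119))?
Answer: 1/14538 ≈ 6.8785e-5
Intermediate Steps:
V = 3990 (V = -399*(-10) = 3990)
1/(V + (-4571 + 15119)) = 1/(3990 + (-4571 + 15119)) = 1/(3990 + 10548) = 1/14538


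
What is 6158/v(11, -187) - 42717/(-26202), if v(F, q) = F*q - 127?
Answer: -5671499/4768764 ≈ -1.1893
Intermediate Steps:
v(F, q) = -127 + F*q
6158/v(11, -187) - 42717/(-26202) = 6158/(-127 + 11*(-187)) - 42717/(-26202) = 6158/(-127 - 2057) - 42717*(-1/26202) = 6158/(-2184) + 14239/8734 = 6158*(-1/2184) + 14239/8734 = -3079/1092 + 14239/8734 = -5671499/4768764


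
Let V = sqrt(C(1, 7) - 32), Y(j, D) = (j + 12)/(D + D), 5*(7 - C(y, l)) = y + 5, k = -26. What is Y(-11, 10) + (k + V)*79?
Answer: -41079/20 + 79*I*sqrt(655)/5 ≈ -2053.9 + 404.37*I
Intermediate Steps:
C(y, l) = 6 - y/5 (C(y, l) = 7 - (y + 5)/5 = 7 - (5 + y)/5 = 7 + (-1 - y/5) = 6 - y/5)
Y(j, D) = (12 + j)/(2*D) (Y(j, D) = (12 + j)/((2*D)) = (12 + j)*(1/(2*D)) = (12 + j)/(2*D))
V = I*sqrt(655)/5 (V = sqrt((6 - 1/5*1) - 32) = sqrt((6 - 1/5) - 32) = sqrt(29/5 - 32) = sqrt(-131/5) = I*sqrt(655)/5 ≈ 5.1186*I)
Y(-11, 10) + (k + V)*79 = (1/2)*(12 - 11)/10 + (-26 + I*sqrt(655)/5)*79 = (1/2)*(1/10)*1 + (-2054 + 79*I*sqrt(655)/5) = 1/20 + (-2054 + 79*I*sqrt(655)/5) = -41079/20 + 79*I*sqrt(655)/5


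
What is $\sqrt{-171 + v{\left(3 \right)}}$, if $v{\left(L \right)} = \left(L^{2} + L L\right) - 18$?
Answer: $3 i \sqrt{19} \approx 13.077 i$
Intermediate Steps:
$v{\left(L \right)} = -18 + 2 L^{2}$ ($v{\left(L \right)} = \left(L^{2} + L^{2}\right) - 18 = 2 L^{2} - 18 = -18 + 2 L^{2}$)
$\sqrt{-171 + v{\left(3 \right)}} = \sqrt{-171 - \left(18 - 2 \cdot 3^{2}\right)} = \sqrt{-171 + \left(-18 + 2 \cdot 9\right)} = \sqrt{-171 + \left(-18 + 18\right)} = \sqrt{-171 + 0} = \sqrt{-171} = 3 i \sqrt{19}$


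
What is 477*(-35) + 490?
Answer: -16205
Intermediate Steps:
477*(-35) + 490 = -16695 + 490 = -16205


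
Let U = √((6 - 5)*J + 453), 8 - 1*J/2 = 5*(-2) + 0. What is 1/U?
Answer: √489/489 ≈ 0.045222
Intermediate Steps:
J = 36 (J = 16 - 2*(5*(-2) + 0) = 16 - 2*(-10 + 0) = 16 - 2*(-10) = 16 + 20 = 36)
U = √489 (U = √((6 - 5)*36 + 453) = √(1*36 + 453) = √(36 + 453) = √489 ≈ 22.113)
1/U = 1/(√489) = √489/489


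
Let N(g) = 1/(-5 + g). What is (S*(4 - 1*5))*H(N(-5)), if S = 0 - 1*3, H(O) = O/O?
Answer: 3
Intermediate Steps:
H(O) = 1
S = -3 (S = 0 - 3 = -3)
(S*(4 - 1*5))*H(N(-5)) = -3*(4 - 1*5)*1 = -3*(4 - 5)*1 = -3*(-1)*1 = 3*1 = 3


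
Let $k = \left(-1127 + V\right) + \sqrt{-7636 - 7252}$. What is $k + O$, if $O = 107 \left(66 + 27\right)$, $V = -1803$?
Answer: $7021 + 2 i \sqrt{3722} \approx 7021.0 + 122.02 i$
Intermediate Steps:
$O = 9951$ ($O = 107 \cdot 93 = 9951$)
$k = -2930 + 2 i \sqrt{3722}$ ($k = \left(-1127 - 1803\right) + \sqrt{-7636 - 7252} = -2930 + \sqrt{-14888} = -2930 + 2 i \sqrt{3722} \approx -2930.0 + 122.02 i$)
$k + O = \left(-2930 + 2 i \sqrt{3722}\right) + 9951 = 7021 + 2 i \sqrt{3722}$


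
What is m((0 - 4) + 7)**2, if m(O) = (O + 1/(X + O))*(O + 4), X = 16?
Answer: 164836/361 ≈ 456.61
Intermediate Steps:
m(O) = (4 + O)*(O + 1/(16 + O)) (m(O) = (O + 1/(16 + O))*(O + 4) = (O + 1/(16 + O))*(4 + O) = (4 + O)*(O + 1/(16 + O)))
m((0 - 4) + 7)**2 = ((4 + ((0 - 4) + 7)**3 + 20*((0 - 4) + 7)**2 + 65*((0 - 4) + 7))/(16 + ((0 - 4) + 7)))**2 = ((4 + (-4 + 7)**3 + 20*(-4 + 7)**2 + 65*(-4 + 7))/(16 + (-4 + 7)))**2 = ((4 + 3**3 + 20*3**2 + 65*3)/(16 + 3))**2 = ((4 + 27 + 20*9 + 195)/19)**2 = ((4 + 27 + 180 + 195)/19)**2 = ((1/19)*406)**2 = (406/19)**2 = 164836/361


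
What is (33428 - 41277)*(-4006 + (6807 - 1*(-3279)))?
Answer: -47721920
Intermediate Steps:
(33428 - 41277)*(-4006 + (6807 - 1*(-3279))) = -7849*(-4006 + (6807 + 3279)) = -7849*(-4006 + 10086) = -7849*6080 = -47721920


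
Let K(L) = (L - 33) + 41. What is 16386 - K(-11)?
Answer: 16389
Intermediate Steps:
K(L) = 8 + L (K(L) = (-33 + L) + 41 = 8 + L)
16386 - K(-11) = 16386 - (8 - 11) = 16386 - 1*(-3) = 16386 + 3 = 16389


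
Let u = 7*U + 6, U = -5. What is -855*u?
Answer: 24795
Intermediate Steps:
u = -29 (u = 7*(-5) + 6 = -35 + 6 = -29)
-855*u = -855*(-29) = 24795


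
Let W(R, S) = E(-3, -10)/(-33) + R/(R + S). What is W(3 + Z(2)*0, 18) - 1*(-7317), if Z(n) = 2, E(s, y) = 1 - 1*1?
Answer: 51220/7 ≈ 7317.1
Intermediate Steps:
E(s, y) = 0 (E(s, y) = 1 - 1 = 0)
W(R, S) = R/(R + S) (W(R, S) = 0/(-33) + R/(R + S) = 0*(-1/33) + R/(R + S) = 0 + R/(R + S) = R/(R + S))
W(3 + Z(2)*0, 18) - 1*(-7317) = (3 + 2*0)/((3 + 2*0) + 18) - 1*(-7317) = (3 + 0)/((3 + 0) + 18) + 7317 = 3/(3 + 18) + 7317 = 3/21 + 7317 = 3*(1/21) + 7317 = ⅐ + 7317 = 51220/7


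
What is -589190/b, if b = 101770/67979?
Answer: -4005254701/10177 ≈ -3.9356e+5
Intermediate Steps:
b = 101770/67979 (b = 101770*(1/67979) = 101770/67979 ≈ 1.4971)
-589190/b = -589190/101770/67979 = -589190*67979/101770 = -4005254701/10177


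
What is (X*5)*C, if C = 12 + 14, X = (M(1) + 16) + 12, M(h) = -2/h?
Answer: 3380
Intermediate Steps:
X = 26 (X = (-2/1 + 16) + 12 = (-2*1 + 16) + 12 = (-2 + 16) + 12 = 14 + 12 = 26)
C = 26
(X*5)*C = (26*5)*26 = 130*26 = 3380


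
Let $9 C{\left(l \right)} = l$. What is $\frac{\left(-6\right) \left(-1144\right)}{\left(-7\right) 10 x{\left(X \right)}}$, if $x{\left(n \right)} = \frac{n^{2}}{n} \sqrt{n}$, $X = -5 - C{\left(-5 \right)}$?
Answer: $- \frac{11583 i \sqrt{10}}{3500} \approx - 10.465 i$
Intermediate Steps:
$C{\left(l \right)} = \frac{l}{9}$
$X = - \frac{40}{9}$ ($X = -5 - \frac{1}{9} \left(-5\right) = -5 - - \frac{5}{9} = -5 + \frac{5}{9} = - \frac{40}{9} \approx -4.4444$)
$x{\left(n \right)} = n^{\frac{3}{2}}$ ($x{\left(n \right)} = n \sqrt{n} = n^{\frac{3}{2}}$)
$\frac{\left(-6\right) \left(-1144\right)}{\left(-7\right) 10 x{\left(X \right)}} = \frac{\left(-6\right) \left(-1144\right)}{\left(-7\right) 10 \left(- \frac{40}{9}\right)^{\frac{3}{2}}} = \frac{6864}{\left(-70\right) \left(- \frac{80 i \sqrt{10}}{27}\right)} = \frac{6864}{\frac{5600}{27} i \sqrt{10}} = 6864 \left(- \frac{27 i \sqrt{10}}{56000}\right) = - \frac{11583 i \sqrt{10}}{3500}$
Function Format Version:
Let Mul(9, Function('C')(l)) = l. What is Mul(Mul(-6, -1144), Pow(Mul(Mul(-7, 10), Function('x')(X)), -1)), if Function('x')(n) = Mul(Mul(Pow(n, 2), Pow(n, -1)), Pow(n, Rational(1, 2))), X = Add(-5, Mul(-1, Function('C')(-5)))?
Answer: Mul(Rational(-11583, 3500), I, Pow(10, Rational(1, 2))) ≈ Mul(-10.465, I)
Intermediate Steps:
Function('C')(l) = Mul(Rational(1, 9), l)
X = Rational(-40, 9) (X = Add(-5, Mul(-1, Mul(Rational(1, 9), -5))) = Add(-5, Mul(-1, Rational(-5, 9))) = Add(-5, Rational(5, 9)) = Rational(-40, 9) ≈ -4.4444)
Function('x')(n) = Pow(n, Rational(3, 2)) (Function('x')(n) = Mul(n, Pow(n, Rational(1, 2))) = Pow(n, Rational(3, 2)))
Mul(Mul(-6, -1144), Pow(Mul(Mul(-7, 10), Function('x')(X)), -1)) = Mul(Mul(-6, -1144), Pow(Mul(Mul(-7, 10), Pow(Rational(-40, 9), Rational(3, 2))), -1)) = Mul(6864, Pow(Mul(-70, Mul(Rational(-80, 27), I, Pow(10, Rational(1, 2)))), -1)) = Mul(6864, Pow(Mul(Rational(5600, 27), I, Pow(10, Rational(1, 2))), -1)) = Mul(6864, Mul(Rational(-27, 56000), I, Pow(10, Rational(1, 2)))) = Mul(Rational(-11583, 3500), I, Pow(10, Rational(1, 2)))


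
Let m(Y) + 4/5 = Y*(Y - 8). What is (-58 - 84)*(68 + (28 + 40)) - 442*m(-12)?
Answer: -625192/5 ≈ -1.2504e+5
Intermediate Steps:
m(Y) = -⅘ + Y*(-8 + Y) (m(Y) = -⅘ + Y*(Y - 8) = -⅘ + Y*(-8 + Y))
(-58 - 84)*(68 + (28 + 40)) - 442*m(-12) = (-58 - 84)*(68 + (28 + 40)) - 442*(-⅘ + (-12)² - 8*(-12)) = -142*(68 + 68) - 442*(-⅘ + 144 + 96) = -142*136 - 442*1196/5 = -19312 - 528632/5 = -625192/5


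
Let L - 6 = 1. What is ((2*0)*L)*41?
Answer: 0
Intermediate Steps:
L = 7 (L = 6 + 1 = 7)
((2*0)*L)*41 = ((2*0)*7)*41 = (0*7)*41 = 0*41 = 0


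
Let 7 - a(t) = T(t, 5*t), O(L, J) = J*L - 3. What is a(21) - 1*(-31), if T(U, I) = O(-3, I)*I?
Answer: 33428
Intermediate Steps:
O(L, J) = -3 + J*L
T(U, I) = I*(-3 - 3*I) (T(U, I) = (-3 + I*(-3))*I = (-3 - 3*I)*I = I*(-3 - 3*I))
a(t) = 7 - 15*t*(-1 - 5*t) (a(t) = 7 - 3*5*t*(-1 - 5*t) = 7 - 15*t*(-1 - 5*t))
a(21) - 1*(-31) = (7 + 15*21 + 75*21²) - 1*(-31) = (7 + 315 + 75*441) + 31 = (7 + 315 + 33075) + 31 = 33397 + 31 = 33428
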